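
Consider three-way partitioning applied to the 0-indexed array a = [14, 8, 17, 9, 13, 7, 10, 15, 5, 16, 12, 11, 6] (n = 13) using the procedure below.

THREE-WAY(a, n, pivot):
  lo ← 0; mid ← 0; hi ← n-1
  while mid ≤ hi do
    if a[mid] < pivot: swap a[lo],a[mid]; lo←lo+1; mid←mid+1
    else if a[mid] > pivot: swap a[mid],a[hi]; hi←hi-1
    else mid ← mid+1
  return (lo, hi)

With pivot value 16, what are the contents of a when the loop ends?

pivot = 16; lo=0, mid=0, hi=12
a[mid]=14<16: swap a[0],a[0]; lo=1,mid=1 → [14, 8, 17, 9, 13, 7, 10, 15, 5, 16, 12, 11, 6]
a[mid]=8<16: swap a[1],a[1]; lo=2,mid=2 → [14, 8, 17, 9, 13, 7, 10, 15, 5, 16, 12, 11, 6]
a[mid]=17>16: swap a[2],a[12]; hi=11 → [14, 8, 6, 9, 13, 7, 10, 15, 5, 16, 12, 11, 17]
a[mid]=6<16: swap a[2],a[2]; lo=3,mid=3 → [14, 8, 6, 9, 13, 7, 10, 15, 5, 16, 12, 11, 17]
a[mid]=9<16: swap a[3],a[3]; lo=4,mid=4 → [14, 8, 6, 9, 13, 7, 10, 15, 5, 16, 12, 11, 17]
a[mid]=13<16: swap a[4],a[4]; lo=5,mid=5 → [14, 8, 6, 9, 13, 7, 10, 15, 5, 16, 12, 11, 17]
a[mid]=7<16: swap a[5],a[5]; lo=6,mid=6 → [14, 8, 6, 9, 13, 7, 10, 15, 5, 16, 12, 11, 17]
a[mid]=10<16: swap a[6],a[6]; lo=7,mid=7 → [14, 8, 6, 9, 13, 7, 10, 15, 5, 16, 12, 11, 17]
a[mid]=15<16: swap a[7],a[7]; lo=8,mid=8 → [14, 8, 6, 9, 13, 7, 10, 15, 5, 16, 12, 11, 17]
a[mid]=5<16: swap a[8],a[8]; lo=9,mid=9 → [14, 8, 6, 9, 13, 7, 10, 15, 5, 16, 12, 11, 17]
a[mid]=16=16: mid=10
a[mid]=12<16: swap a[9],a[10]; lo=10,mid=11 → [14, 8, 6, 9, 13, 7, 10, 15, 5, 12, 16, 11, 17]
a[mid]=11<16: swap a[10],a[11]; lo=11,mid=12 → [14, 8, 6, 9, 13, 7, 10, 15, 5, 12, 11, 16, 17]
end: lo=11, hi=11; a = [14, 8, 6, 9, 13, 7, 10, 15, 5, 12, 11, 16, 17]

[14, 8, 6, 9, 13, 7, 10, 15, 5, 12, 11, 16, 17]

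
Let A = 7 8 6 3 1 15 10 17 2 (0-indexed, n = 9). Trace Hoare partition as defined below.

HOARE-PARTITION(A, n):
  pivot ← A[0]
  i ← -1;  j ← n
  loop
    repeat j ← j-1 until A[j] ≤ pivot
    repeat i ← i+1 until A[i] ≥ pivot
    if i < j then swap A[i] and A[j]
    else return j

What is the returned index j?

pivot = A[0] = 7; i = -1, j = 9
j→8 (A[8]=2≤7), i→0 (A[0]=7≥7); i<j, swap → 2 8 6 3 1 15 10 17 7
j→4 (A[4]=1≤7), i→1 (A[1]=8≥7); i<j, swap → 2 1 6 3 8 15 10 17 7
j→3, i→4; i≥j, return j=3. A = 2 1 6 3 8 15 10 17 7

3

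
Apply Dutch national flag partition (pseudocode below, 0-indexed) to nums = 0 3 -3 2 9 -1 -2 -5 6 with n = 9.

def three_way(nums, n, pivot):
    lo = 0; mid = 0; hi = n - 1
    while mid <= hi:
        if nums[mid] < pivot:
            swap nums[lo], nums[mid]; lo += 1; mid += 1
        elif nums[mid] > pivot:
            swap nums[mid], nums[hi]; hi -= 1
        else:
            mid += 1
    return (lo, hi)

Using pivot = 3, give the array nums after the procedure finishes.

0 -3 2 -5 -1 -2 3 6 9

pivot = 3; lo=0, mid=0, hi=8
nums[mid]=0<3: swap nums[0],nums[0]; lo=1,mid=1 → 0 3 -3 2 9 -1 -2 -5 6
nums[mid]=3=3: mid=2
nums[mid]=-3<3: swap nums[1],nums[2]; lo=2,mid=3 → 0 -3 3 2 9 -1 -2 -5 6
nums[mid]=2<3: swap nums[2],nums[3]; lo=3,mid=4 → 0 -3 2 3 9 -1 -2 -5 6
nums[mid]=9>3: swap nums[4],nums[8]; hi=7 → 0 -3 2 3 6 -1 -2 -5 9
nums[mid]=6>3: swap nums[4],nums[7]; hi=6 → 0 -3 2 3 -5 -1 -2 6 9
nums[mid]=-5<3: swap nums[3],nums[4]; lo=4,mid=5 → 0 -3 2 -5 3 -1 -2 6 9
nums[mid]=-1<3: swap nums[4],nums[5]; lo=5,mid=6 → 0 -3 2 -5 -1 3 -2 6 9
nums[mid]=-2<3: swap nums[5],nums[6]; lo=6,mid=7 → 0 -3 2 -5 -1 -2 3 6 9
end: lo=6, hi=6; nums = 0 -3 2 -5 -1 -2 3 6 9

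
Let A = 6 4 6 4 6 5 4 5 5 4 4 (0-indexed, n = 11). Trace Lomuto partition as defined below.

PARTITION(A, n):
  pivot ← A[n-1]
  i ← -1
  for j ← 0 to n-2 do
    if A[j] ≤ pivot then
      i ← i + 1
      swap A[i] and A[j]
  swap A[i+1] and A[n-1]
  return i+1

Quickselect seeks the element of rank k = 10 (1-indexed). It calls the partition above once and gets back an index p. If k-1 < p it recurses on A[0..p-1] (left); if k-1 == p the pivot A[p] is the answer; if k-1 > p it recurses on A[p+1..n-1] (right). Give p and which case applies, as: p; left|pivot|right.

pivot=4, i=-1
j=0: 6>4, skip
j=1: 4≤4, i=0, swap(0,1) ⇒ 4 6 6 4 6 5 4 5 5 4 4
j=2: 6>4, skip
j=3: 4≤4, i=1, swap(1,3) ⇒ 4 4 6 6 6 5 4 5 5 4 4
j=4: 6>4, skip
j=5: 5>4, skip
j=6: 4≤4, i=2, swap(2,6) ⇒ 4 4 4 6 6 5 6 5 5 4 4
j=7: 5>4, skip
j=8: 5>4, skip
j=9: 4≤4, i=3, swap(3,9) ⇒ 4 4 4 4 6 5 6 5 5 6 4
swap(4,10) ⇒ 4 4 4 4 4 5 6 5 5 6 6; return 4
p = 4; k-1 = 9 > 4 ⇒ right

4; right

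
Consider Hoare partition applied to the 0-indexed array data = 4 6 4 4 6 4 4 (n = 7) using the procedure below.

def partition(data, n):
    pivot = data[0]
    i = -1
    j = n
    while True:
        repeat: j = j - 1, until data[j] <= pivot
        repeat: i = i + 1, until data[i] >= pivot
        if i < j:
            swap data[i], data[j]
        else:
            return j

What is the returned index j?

2

pivot=4
j stops at 6 (4), i stops at 0 (4); swap ⇒ 4 6 4 4 6 4 4
j stops at 5 (4), i stops at 1 (6); swap ⇒ 4 4 4 4 6 6 4
j stops at 3 (4), i stops at 2 (4); swap ⇒ 4 4 4 4 6 6 4
j stops at 2, i stops at 3; i≥j ⇒ return 2. data=4 4 4 4 6 6 4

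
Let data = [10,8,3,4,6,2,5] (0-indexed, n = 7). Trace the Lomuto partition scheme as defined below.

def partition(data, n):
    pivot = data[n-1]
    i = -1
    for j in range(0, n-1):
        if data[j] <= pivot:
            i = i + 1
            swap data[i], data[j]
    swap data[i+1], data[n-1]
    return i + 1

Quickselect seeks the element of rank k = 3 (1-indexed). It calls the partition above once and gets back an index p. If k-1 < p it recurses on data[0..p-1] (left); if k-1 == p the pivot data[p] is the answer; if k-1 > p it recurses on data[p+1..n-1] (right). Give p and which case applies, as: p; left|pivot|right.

pivot = data[6] = 5; i = -1
j=0: data[0]=10 > 5 → no swap
j=1: data[1]=8 > 5 → no swap
j=2: data[2]=3 ≤ 5 → i=0, swap data[0],data[2] → [3,8,10,4,6,2,5]
j=3: data[3]=4 ≤ 5 → i=1, swap data[1],data[3] → [3,4,10,8,6,2,5]
j=4: data[4]=6 > 5 → no swap
j=5: data[5]=2 ≤ 5 → i=2, swap data[2],data[5] → [3,4,2,8,6,10,5]
final swap data[3],data[6] → [3,4,2,5,6,10,8]; return 3
p = 3; k-1 = 2 < 3 ⇒ left

3; left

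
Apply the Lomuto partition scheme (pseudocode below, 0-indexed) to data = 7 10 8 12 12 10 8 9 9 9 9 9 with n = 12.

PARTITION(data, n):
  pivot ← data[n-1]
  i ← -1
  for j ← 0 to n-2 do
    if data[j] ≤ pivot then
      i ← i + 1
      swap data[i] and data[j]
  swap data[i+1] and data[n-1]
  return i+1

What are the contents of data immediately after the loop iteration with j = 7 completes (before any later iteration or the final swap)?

pivot = data[11] = 9; i = -1
j=0: data[0]=7 ≤ 9 → i=0, swap data[0],data[0] (no change) → 7 10 8 12 12 10 8 9 9 9 9 9
j=1: data[1]=10 > 9 → no swap
j=2: data[2]=8 ≤ 9 → i=1, swap data[1],data[2] → 7 8 10 12 12 10 8 9 9 9 9 9
j=3: data[3]=12 > 9 → no swap
j=4: data[4]=12 > 9 → no swap
j=5: data[5]=10 > 9 → no swap
j=6: data[6]=8 ≤ 9 → i=2, swap data[2],data[6] → 7 8 8 12 12 10 10 9 9 9 9 9
j=7: data[7]=9 ≤ 9 → i=3, swap data[3],data[7] → 7 8 8 9 12 10 10 12 9 9 9 9
(after j=7) data = 7 8 8 9 12 10 10 12 9 9 9 9

7 8 8 9 12 10 10 12 9 9 9 9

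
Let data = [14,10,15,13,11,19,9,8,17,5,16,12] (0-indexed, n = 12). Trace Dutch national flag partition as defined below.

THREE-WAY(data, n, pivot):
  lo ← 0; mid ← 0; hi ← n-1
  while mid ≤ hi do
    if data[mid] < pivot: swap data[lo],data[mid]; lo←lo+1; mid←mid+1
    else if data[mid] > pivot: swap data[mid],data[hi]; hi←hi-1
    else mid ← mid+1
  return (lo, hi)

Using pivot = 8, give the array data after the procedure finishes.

lo=0 mid=0 hi=11
14>8: swap(0,11), hi=10 ⇒ [12,10,15,13,11,19,9,8,17,5,16,14]
12>8: swap(0,10), hi=9 ⇒ [16,10,15,13,11,19,9,8,17,5,12,14]
16>8: swap(0,9), hi=8 ⇒ [5,10,15,13,11,19,9,8,17,16,12,14]
5<8: swap(0,0), lo=1 mid=1 ⇒ [5,10,15,13,11,19,9,8,17,16,12,14]
10>8: swap(1,8), hi=7 ⇒ [5,17,15,13,11,19,9,8,10,16,12,14]
17>8: swap(1,7), hi=6 ⇒ [5,8,15,13,11,19,9,17,10,16,12,14]
8=8: mid=2
15>8: swap(2,6), hi=5 ⇒ [5,8,9,13,11,19,15,17,10,16,12,14]
9>8: swap(2,5), hi=4 ⇒ [5,8,19,13,11,9,15,17,10,16,12,14]
19>8: swap(2,4), hi=3 ⇒ [5,8,11,13,19,9,15,17,10,16,12,14]
11>8: swap(2,3), hi=2 ⇒ [5,8,13,11,19,9,15,17,10,16,12,14]
13>8: swap(2,2), hi=1 ⇒ [5,8,13,11,19,9,15,17,10,16,12,14]
done. lo=1 hi=1; data=[5,8,13,11,19,9,15,17,10,16,12,14]

[5,8,13,11,19,9,15,17,10,16,12,14]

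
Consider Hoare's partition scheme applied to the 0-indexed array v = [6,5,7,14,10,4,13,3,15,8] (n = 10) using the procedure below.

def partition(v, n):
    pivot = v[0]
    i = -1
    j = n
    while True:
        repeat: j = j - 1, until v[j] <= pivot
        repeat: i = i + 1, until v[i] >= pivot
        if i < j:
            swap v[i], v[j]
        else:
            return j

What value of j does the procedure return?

pivot=6
j stops at 7 (3), i stops at 0 (6); swap ⇒ [3,5,7,14,10,4,13,6,15,8]
j stops at 5 (4), i stops at 2 (7); swap ⇒ [3,5,4,14,10,7,13,6,15,8]
j stops at 2, i stops at 3; i≥j ⇒ return 2. v=[3,5,4,14,10,7,13,6,15,8]

2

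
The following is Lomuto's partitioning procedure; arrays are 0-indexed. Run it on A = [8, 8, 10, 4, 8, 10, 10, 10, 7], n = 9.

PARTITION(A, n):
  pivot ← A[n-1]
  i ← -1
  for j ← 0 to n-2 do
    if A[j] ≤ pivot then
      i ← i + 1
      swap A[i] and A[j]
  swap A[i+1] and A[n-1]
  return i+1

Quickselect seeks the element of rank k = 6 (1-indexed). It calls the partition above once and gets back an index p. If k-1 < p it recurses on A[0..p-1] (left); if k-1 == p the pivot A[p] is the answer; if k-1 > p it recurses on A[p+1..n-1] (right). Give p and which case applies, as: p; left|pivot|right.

1; right

pivot=7, i=-1
j=0: 8>7, skip
j=1: 8>7, skip
j=2: 10>7, skip
j=3: 4≤7, i=0, swap(0,3) ⇒ [4, 8, 10, 8, 8, 10, 10, 10, 7]
j=4: 8>7, skip
j=5: 10>7, skip
j=6: 10>7, skip
j=7: 10>7, skip
swap(1,8) ⇒ [4, 7, 10, 8, 8, 10, 10, 10, 8]; return 1
p = 1; k-1 = 5 > 1 ⇒ right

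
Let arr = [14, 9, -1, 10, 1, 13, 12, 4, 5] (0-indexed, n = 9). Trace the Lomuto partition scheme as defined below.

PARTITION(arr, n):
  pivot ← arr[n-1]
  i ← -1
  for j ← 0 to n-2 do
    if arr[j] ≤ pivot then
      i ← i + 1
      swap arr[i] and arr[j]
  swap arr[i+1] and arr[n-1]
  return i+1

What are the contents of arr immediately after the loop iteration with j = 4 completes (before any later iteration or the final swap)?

[-1, 1, 14, 10, 9, 13, 12, 4, 5]

pivot=5, i=-1
j=0: 14>5, skip
j=1: 9>5, skip
j=2: -1≤5, i=0, swap(0,2) ⇒ [-1, 9, 14, 10, 1, 13, 12, 4, 5]
j=3: 10>5, skip
j=4: 1≤5, i=1, swap(1,4) ⇒ [-1, 1, 14, 10, 9, 13, 12, 4, 5]
(after j=4) arr = [-1, 1, 14, 10, 9, 13, 12, 4, 5]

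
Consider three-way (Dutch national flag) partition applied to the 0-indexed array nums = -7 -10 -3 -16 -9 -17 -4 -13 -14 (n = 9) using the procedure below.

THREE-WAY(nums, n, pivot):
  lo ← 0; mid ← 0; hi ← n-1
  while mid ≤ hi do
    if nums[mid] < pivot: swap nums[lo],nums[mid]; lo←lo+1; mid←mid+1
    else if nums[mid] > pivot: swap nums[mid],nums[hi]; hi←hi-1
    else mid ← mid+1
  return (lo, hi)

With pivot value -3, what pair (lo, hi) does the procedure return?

lo=0 mid=0 hi=8
-7<-3: swap(0,0), lo=1 mid=1 ⇒ -7 -10 -3 -16 -9 -17 -4 -13 -14
-10<-3: swap(1,1), lo=2 mid=2 ⇒ -7 -10 -3 -16 -9 -17 -4 -13 -14
-3=-3: mid=3
-16<-3: swap(2,3), lo=3 mid=4 ⇒ -7 -10 -16 -3 -9 -17 -4 -13 -14
-9<-3: swap(3,4), lo=4 mid=5 ⇒ -7 -10 -16 -9 -3 -17 -4 -13 -14
-17<-3: swap(4,5), lo=5 mid=6 ⇒ -7 -10 -16 -9 -17 -3 -4 -13 -14
-4<-3: swap(5,6), lo=6 mid=7 ⇒ -7 -10 -16 -9 -17 -4 -3 -13 -14
-13<-3: swap(6,7), lo=7 mid=8 ⇒ -7 -10 -16 -9 -17 -4 -13 -3 -14
-14<-3: swap(7,8), lo=8 mid=9 ⇒ -7 -10 -16 -9 -17 -4 -13 -14 -3
done. lo=8 hi=8; nums=-7 -10 -16 -9 -17 -4 -13 -14 -3

(8, 8)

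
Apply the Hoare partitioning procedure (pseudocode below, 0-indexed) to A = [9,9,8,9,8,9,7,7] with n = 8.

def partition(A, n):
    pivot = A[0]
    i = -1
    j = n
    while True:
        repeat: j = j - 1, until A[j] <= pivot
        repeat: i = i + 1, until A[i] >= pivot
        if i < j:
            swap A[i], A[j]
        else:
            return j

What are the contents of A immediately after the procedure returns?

pivot=9
j stops at 7 (7), i stops at 0 (9); swap ⇒ [7,9,8,9,8,9,7,9]
j stops at 6 (7), i stops at 1 (9); swap ⇒ [7,7,8,9,8,9,9,9]
j stops at 5 (9), i stops at 3 (9); swap ⇒ [7,7,8,9,8,9,9,9]
j stops at 4, i stops at 5; i≥j ⇒ return 4. A=[7,7,8,9,8,9,9,9]

[7,7,8,9,8,9,9,9]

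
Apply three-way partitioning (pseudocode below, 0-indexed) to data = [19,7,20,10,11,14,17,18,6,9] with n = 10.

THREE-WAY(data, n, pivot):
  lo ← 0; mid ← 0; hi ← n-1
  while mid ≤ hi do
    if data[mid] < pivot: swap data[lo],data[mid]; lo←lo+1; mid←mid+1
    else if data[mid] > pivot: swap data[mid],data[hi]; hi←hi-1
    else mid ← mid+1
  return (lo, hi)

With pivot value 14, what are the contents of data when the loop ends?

[9,7,6,10,11,14,18,17,20,19]

lo=0 mid=0 hi=9
19>14: swap(0,9), hi=8 ⇒ [9,7,20,10,11,14,17,18,6,19]
9<14: swap(0,0), lo=1 mid=1 ⇒ [9,7,20,10,11,14,17,18,6,19]
7<14: swap(1,1), lo=2 mid=2 ⇒ [9,7,20,10,11,14,17,18,6,19]
20>14: swap(2,8), hi=7 ⇒ [9,7,6,10,11,14,17,18,20,19]
6<14: swap(2,2), lo=3 mid=3 ⇒ [9,7,6,10,11,14,17,18,20,19]
10<14: swap(3,3), lo=4 mid=4 ⇒ [9,7,6,10,11,14,17,18,20,19]
11<14: swap(4,4), lo=5 mid=5 ⇒ [9,7,6,10,11,14,17,18,20,19]
14=14: mid=6
17>14: swap(6,7), hi=6 ⇒ [9,7,6,10,11,14,18,17,20,19]
18>14: swap(6,6), hi=5 ⇒ [9,7,6,10,11,14,18,17,20,19]
done. lo=5 hi=5; data=[9,7,6,10,11,14,18,17,20,19]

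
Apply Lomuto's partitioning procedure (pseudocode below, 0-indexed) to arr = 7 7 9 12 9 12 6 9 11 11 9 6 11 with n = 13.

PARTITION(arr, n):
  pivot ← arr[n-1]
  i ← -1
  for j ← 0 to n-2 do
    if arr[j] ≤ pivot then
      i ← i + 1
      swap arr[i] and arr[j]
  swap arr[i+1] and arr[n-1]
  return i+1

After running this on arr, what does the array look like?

7 7 9 9 6 9 11 11 9 6 11 12 12

pivot = arr[12] = 11; i = -1
j=0: arr[0]=7 ≤ 11 → i=0, swap arr[0],arr[0] (no change) → 7 7 9 12 9 12 6 9 11 11 9 6 11
j=1: arr[1]=7 ≤ 11 → i=1, swap arr[1],arr[1] (no change) → 7 7 9 12 9 12 6 9 11 11 9 6 11
j=2: arr[2]=9 ≤ 11 → i=2, swap arr[2],arr[2] (no change) → 7 7 9 12 9 12 6 9 11 11 9 6 11
j=3: arr[3]=12 > 11 → no swap
j=4: arr[4]=9 ≤ 11 → i=3, swap arr[3],arr[4] → 7 7 9 9 12 12 6 9 11 11 9 6 11
j=5: arr[5]=12 > 11 → no swap
j=6: arr[6]=6 ≤ 11 → i=4, swap arr[4],arr[6] → 7 7 9 9 6 12 12 9 11 11 9 6 11
j=7: arr[7]=9 ≤ 11 → i=5, swap arr[5],arr[7] → 7 7 9 9 6 9 12 12 11 11 9 6 11
j=8: arr[8]=11 ≤ 11 → i=6, swap arr[6],arr[8] → 7 7 9 9 6 9 11 12 12 11 9 6 11
j=9: arr[9]=11 ≤ 11 → i=7, swap arr[7],arr[9] → 7 7 9 9 6 9 11 11 12 12 9 6 11
j=10: arr[10]=9 ≤ 11 → i=8, swap arr[8],arr[10] → 7 7 9 9 6 9 11 11 9 12 12 6 11
j=11: arr[11]=6 ≤ 11 → i=9, swap arr[9],arr[11] → 7 7 9 9 6 9 11 11 9 6 12 12 11
final swap arr[10],arr[12] → 7 7 9 9 6 9 11 11 9 6 11 12 12; return 10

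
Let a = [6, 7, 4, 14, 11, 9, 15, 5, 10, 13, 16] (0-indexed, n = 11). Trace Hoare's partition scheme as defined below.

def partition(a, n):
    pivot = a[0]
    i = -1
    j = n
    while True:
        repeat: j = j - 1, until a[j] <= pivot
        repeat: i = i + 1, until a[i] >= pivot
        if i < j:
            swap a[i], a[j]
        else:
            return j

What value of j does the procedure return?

pivot=6
j stops at 7 (5), i stops at 0 (6); swap ⇒ [5, 7, 4, 14, 11, 9, 15, 6, 10, 13, 16]
j stops at 2 (4), i stops at 1 (7); swap ⇒ [5, 4, 7, 14, 11, 9, 15, 6, 10, 13, 16]
j stops at 1, i stops at 2; i≥j ⇒ return 1. a=[5, 4, 7, 14, 11, 9, 15, 6, 10, 13, 16]

1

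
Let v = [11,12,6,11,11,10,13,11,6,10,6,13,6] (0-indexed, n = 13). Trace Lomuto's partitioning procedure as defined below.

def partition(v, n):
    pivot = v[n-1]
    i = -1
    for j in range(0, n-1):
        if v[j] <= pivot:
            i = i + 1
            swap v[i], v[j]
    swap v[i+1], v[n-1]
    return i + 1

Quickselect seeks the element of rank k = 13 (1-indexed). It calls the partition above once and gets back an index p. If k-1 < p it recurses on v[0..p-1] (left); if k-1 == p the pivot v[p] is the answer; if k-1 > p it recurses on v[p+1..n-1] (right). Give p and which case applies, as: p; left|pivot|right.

pivot = v[12] = 6; i = -1
j=0: v[0]=11 > 6 → no swap
j=1: v[1]=12 > 6 → no swap
j=2: v[2]=6 ≤ 6 → i=0, swap v[0],v[2] → [6,12,11,11,11,10,13,11,6,10,6,13,6]
j=3: v[3]=11 > 6 → no swap
j=4: v[4]=11 > 6 → no swap
j=5: v[5]=10 > 6 → no swap
j=6: v[6]=13 > 6 → no swap
j=7: v[7]=11 > 6 → no swap
j=8: v[8]=6 ≤ 6 → i=1, swap v[1],v[8] → [6,6,11,11,11,10,13,11,12,10,6,13,6]
j=9: v[9]=10 > 6 → no swap
j=10: v[10]=6 ≤ 6 → i=2, swap v[2],v[10] → [6,6,6,11,11,10,13,11,12,10,11,13,6]
j=11: v[11]=13 > 6 → no swap
final swap v[3],v[12] → [6,6,6,6,11,10,13,11,12,10,11,13,11]; return 3
p = 3; k-1 = 12 > 3 ⇒ right

3; right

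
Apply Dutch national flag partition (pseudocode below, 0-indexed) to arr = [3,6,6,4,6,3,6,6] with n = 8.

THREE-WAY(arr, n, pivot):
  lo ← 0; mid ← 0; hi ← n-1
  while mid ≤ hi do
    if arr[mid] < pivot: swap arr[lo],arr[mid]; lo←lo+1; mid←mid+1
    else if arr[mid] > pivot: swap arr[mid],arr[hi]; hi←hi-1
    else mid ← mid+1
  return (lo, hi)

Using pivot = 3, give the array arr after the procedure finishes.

[3,3,4,6,6,6,6,6]

lo=0 mid=0 hi=7
3=3: mid=1
6>3: swap(1,7), hi=6 ⇒ [3,6,6,4,6,3,6,6]
6>3: swap(1,6), hi=5 ⇒ [3,6,6,4,6,3,6,6]
6>3: swap(1,5), hi=4 ⇒ [3,3,6,4,6,6,6,6]
3=3: mid=2
6>3: swap(2,4), hi=3 ⇒ [3,3,6,4,6,6,6,6]
6>3: swap(2,3), hi=2 ⇒ [3,3,4,6,6,6,6,6]
4>3: swap(2,2), hi=1 ⇒ [3,3,4,6,6,6,6,6]
done. lo=0 hi=1; arr=[3,3,4,6,6,6,6,6]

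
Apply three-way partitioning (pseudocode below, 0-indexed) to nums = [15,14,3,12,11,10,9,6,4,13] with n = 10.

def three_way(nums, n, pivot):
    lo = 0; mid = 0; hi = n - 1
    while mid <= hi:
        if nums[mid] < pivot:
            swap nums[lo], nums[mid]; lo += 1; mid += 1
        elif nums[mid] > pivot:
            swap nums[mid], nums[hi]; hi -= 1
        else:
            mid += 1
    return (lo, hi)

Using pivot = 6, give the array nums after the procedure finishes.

pivot = 6; lo=0, mid=0, hi=9
nums[mid]=15>6: swap nums[0],nums[9]; hi=8 → [13,14,3,12,11,10,9,6,4,15]
nums[mid]=13>6: swap nums[0],nums[8]; hi=7 → [4,14,3,12,11,10,9,6,13,15]
nums[mid]=4<6: swap nums[0],nums[0]; lo=1,mid=1 → [4,14,3,12,11,10,9,6,13,15]
nums[mid]=14>6: swap nums[1],nums[7]; hi=6 → [4,6,3,12,11,10,9,14,13,15]
nums[mid]=6=6: mid=2
nums[mid]=3<6: swap nums[1],nums[2]; lo=2,mid=3 → [4,3,6,12,11,10,9,14,13,15]
nums[mid]=12>6: swap nums[3],nums[6]; hi=5 → [4,3,6,9,11,10,12,14,13,15]
nums[mid]=9>6: swap nums[3],nums[5]; hi=4 → [4,3,6,10,11,9,12,14,13,15]
nums[mid]=10>6: swap nums[3],nums[4]; hi=3 → [4,3,6,11,10,9,12,14,13,15]
nums[mid]=11>6: swap nums[3],nums[3]; hi=2 → [4,3,6,11,10,9,12,14,13,15]
end: lo=2, hi=2; nums = [4,3,6,11,10,9,12,14,13,15]

[4,3,6,11,10,9,12,14,13,15]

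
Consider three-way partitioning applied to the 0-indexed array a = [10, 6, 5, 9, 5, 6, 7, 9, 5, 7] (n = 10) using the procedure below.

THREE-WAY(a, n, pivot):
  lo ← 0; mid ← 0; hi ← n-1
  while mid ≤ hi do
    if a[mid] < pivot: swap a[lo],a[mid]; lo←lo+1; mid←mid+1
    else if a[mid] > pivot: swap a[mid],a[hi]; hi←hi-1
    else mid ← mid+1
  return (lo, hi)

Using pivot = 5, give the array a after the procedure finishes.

lo=0 mid=0 hi=9
10>5: swap(0,9), hi=8 ⇒ [7, 6, 5, 9, 5, 6, 7, 9, 5, 10]
7>5: swap(0,8), hi=7 ⇒ [5, 6, 5, 9, 5, 6, 7, 9, 7, 10]
5=5: mid=1
6>5: swap(1,7), hi=6 ⇒ [5, 9, 5, 9, 5, 6, 7, 6, 7, 10]
9>5: swap(1,6), hi=5 ⇒ [5, 7, 5, 9, 5, 6, 9, 6, 7, 10]
7>5: swap(1,5), hi=4 ⇒ [5, 6, 5, 9, 5, 7, 9, 6, 7, 10]
6>5: swap(1,4), hi=3 ⇒ [5, 5, 5, 9, 6, 7, 9, 6, 7, 10]
5=5: mid=2
5=5: mid=3
9>5: swap(3,3), hi=2 ⇒ [5, 5, 5, 9, 6, 7, 9, 6, 7, 10]
done. lo=0 hi=2; a=[5, 5, 5, 9, 6, 7, 9, 6, 7, 10]

[5, 5, 5, 9, 6, 7, 9, 6, 7, 10]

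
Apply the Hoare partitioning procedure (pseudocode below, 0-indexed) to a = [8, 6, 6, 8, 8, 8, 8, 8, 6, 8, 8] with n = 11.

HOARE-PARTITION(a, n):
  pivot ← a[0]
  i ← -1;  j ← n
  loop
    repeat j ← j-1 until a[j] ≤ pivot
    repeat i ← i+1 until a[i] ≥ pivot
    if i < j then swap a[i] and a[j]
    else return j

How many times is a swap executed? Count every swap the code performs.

4

pivot = a[0] = 8; i = -1, j = 11
j→10 (a[10]=8≤8), i→0 (a[0]=8≥8); i<j, swap → [8, 6, 6, 8, 8, 8, 8, 8, 6, 8, 8]
j→9 (a[9]=8≤8), i→3 (a[3]=8≥8); i<j, swap → [8, 6, 6, 8, 8, 8, 8, 8, 6, 8, 8]
j→8 (a[8]=6≤8), i→4 (a[4]=8≥8); i<j, swap → [8, 6, 6, 8, 6, 8, 8, 8, 8, 8, 8]
j→7 (a[7]=8≤8), i→5 (a[5]=8≥8); i<j, swap → [8, 6, 6, 8, 6, 8, 8, 8, 8, 8, 8]
j→6, i→6; i≥j, return j=6. a = [8, 6, 6, 8, 6, 8, 8, 8, 8, 8, 8]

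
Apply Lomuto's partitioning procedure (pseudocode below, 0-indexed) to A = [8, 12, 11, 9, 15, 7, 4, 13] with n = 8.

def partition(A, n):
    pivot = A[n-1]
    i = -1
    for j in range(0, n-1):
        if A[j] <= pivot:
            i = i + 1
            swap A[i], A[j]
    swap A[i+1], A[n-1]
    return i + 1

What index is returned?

pivot=13, i=-1
j=0: 8≤13, i=0, swap(0,0) ⇒ [8, 12, 11, 9, 15, 7, 4, 13]
j=1: 12≤13, i=1, swap(1,1) ⇒ [8, 12, 11, 9, 15, 7, 4, 13]
j=2: 11≤13, i=2, swap(2,2) ⇒ [8, 12, 11, 9, 15, 7, 4, 13]
j=3: 9≤13, i=3, swap(3,3) ⇒ [8, 12, 11, 9, 15, 7, 4, 13]
j=4: 15>13, skip
j=5: 7≤13, i=4, swap(4,5) ⇒ [8, 12, 11, 9, 7, 15, 4, 13]
j=6: 4≤13, i=5, swap(5,6) ⇒ [8, 12, 11, 9, 7, 4, 15, 13]
swap(6,7) ⇒ [8, 12, 11, 9, 7, 4, 13, 15]; return 6

6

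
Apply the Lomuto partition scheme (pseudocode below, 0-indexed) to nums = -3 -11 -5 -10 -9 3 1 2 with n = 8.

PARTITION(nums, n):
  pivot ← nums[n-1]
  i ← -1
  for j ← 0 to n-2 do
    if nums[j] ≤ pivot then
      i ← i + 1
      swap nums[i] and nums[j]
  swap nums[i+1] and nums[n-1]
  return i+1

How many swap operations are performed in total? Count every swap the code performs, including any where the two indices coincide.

pivot=2, i=-1
j=0: -3≤2, i=0, swap(0,0) ⇒ -3 -11 -5 -10 -9 3 1 2
j=1: -11≤2, i=1, swap(1,1) ⇒ -3 -11 -5 -10 -9 3 1 2
j=2: -5≤2, i=2, swap(2,2) ⇒ -3 -11 -5 -10 -9 3 1 2
j=3: -10≤2, i=3, swap(3,3) ⇒ -3 -11 -5 -10 -9 3 1 2
j=4: -9≤2, i=4, swap(4,4) ⇒ -3 -11 -5 -10 -9 3 1 2
j=5: 3>2, skip
j=6: 1≤2, i=5, swap(5,6) ⇒ -3 -11 -5 -10 -9 1 3 2
swap(6,7) ⇒ -3 -11 -5 -10 -9 1 2 3; return 6

7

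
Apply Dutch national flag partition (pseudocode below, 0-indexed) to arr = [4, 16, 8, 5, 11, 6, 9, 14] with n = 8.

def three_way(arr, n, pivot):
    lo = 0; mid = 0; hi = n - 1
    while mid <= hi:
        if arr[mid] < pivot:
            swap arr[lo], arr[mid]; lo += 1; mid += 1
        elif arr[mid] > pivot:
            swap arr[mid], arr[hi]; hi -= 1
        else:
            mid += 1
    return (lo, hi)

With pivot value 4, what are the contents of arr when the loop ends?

lo=0 mid=0 hi=7
4=4: mid=1
16>4: swap(1,7), hi=6 ⇒ [4, 14, 8, 5, 11, 6, 9, 16]
14>4: swap(1,6), hi=5 ⇒ [4, 9, 8, 5, 11, 6, 14, 16]
9>4: swap(1,5), hi=4 ⇒ [4, 6, 8, 5, 11, 9, 14, 16]
6>4: swap(1,4), hi=3 ⇒ [4, 11, 8, 5, 6, 9, 14, 16]
11>4: swap(1,3), hi=2 ⇒ [4, 5, 8, 11, 6, 9, 14, 16]
5>4: swap(1,2), hi=1 ⇒ [4, 8, 5, 11, 6, 9, 14, 16]
8>4: swap(1,1), hi=0 ⇒ [4, 8, 5, 11, 6, 9, 14, 16]
done. lo=0 hi=0; arr=[4, 8, 5, 11, 6, 9, 14, 16]

[4, 8, 5, 11, 6, 9, 14, 16]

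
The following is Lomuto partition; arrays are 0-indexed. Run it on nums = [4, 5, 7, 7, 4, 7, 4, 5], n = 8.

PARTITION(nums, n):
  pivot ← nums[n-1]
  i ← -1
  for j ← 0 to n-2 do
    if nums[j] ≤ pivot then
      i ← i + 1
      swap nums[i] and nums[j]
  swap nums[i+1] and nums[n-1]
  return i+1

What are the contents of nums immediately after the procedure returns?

[4, 5, 4, 4, 5, 7, 7, 7]

pivot=5, i=-1
j=0: 4≤5, i=0, swap(0,0) ⇒ [4, 5, 7, 7, 4, 7, 4, 5]
j=1: 5≤5, i=1, swap(1,1) ⇒ [4, 5, 7, 7, 4, 7, 4, 5]
j=2: 7>5, skip
j=3: 7>5, skip
j=4: 4≤5, i=2, swap(2,4) ⇒ [4, 5, 4, 7, 7, 7, 4, 5]
j=5: 7>5, skip
j=6: 4≤5, i=3, swap(3,6) ⇒ [4, 5, 4, 4, 7, 7, 7, 5]
swap(4,7) ⇒ [4, 5, 4, 4, 5, 7, 7, 7]; return 4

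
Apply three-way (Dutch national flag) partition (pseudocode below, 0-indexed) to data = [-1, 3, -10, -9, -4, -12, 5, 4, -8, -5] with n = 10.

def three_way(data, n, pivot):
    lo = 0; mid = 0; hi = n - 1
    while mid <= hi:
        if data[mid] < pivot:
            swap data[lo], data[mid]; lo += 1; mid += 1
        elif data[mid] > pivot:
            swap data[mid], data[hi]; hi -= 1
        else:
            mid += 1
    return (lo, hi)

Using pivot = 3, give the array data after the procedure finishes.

[-1, -10, -9, -4, -12, -5, -8, 3, 4, 5]

pivot = 3; lo=0, mid=0, hi=9
data[mid]=-1<3: swap data[0],data[0]; lo=1,mid=1 → [-1, 3, -10, -9, -4, -12, 5, 4, -8, -5]
data[mid]=3=3: mid=2
data[mid]=-10<3: swap data[1],data[2]; lo=2,mid=3 → [-1, -10, 3, -9, -4, -12, 5, 4, -8, -5]
data[mid]=-9<3: swap data[2],data[3]; lo=3,mid=4 → [-1, -10, -9, 3, -4, -12, 5, 4, -8, -5]
data[mid]=-4<3: swap data[3],data[4]; lo=4,mid=5 → [-1, -10, -9, -4, 3, -12, 5, 4, -8, -5]
data[mid]=-12<3: swap data[4],data[5]; lo=5,mid=6 → [-1, -10, -9, -4, -12, 3, 5, 4, -8, -5]
data[mid]=5>3: swap data[6],data[9]; hi=8 → [-1, -10, -9, -4, -12, 3, -5, 4, -8, 5]
data[mid]=-5<3: swap data[5],data[6]; lo=6,mid=7 → [-1, -10, -9, -4, -12, -5, 3, 4, -8, 5]
data[mid]=4>3: swap data[7],data[8]; hi=7 → [-1, -10, -9, -4, -12, -5, 3, -8, 4, 5]
data[mid]=-8<3: swap data[6],data[7]; lo=7,mid=8 → [-1, -10, -9, -4, -12, -5, -8, 3, 4, 5]
end: lo=7, hi=7; data = [-1, -10, -9, -4, -12, -5, -8, 3, 4, 5]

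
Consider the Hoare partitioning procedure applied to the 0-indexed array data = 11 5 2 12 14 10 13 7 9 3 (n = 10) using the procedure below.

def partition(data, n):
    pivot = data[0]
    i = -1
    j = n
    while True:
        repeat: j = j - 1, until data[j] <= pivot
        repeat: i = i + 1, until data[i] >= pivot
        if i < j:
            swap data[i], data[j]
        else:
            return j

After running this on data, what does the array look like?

3 5 2 9 7 10 13 14 12 11

pivot=11
j stops at 9 (3), i stops at 0 (11); swap ⇒ 3 5 2 12 14 10 13 7 9 11
j stops at 8 (9), i stops at 3 (12); swap ⇒ 3 5 2 9 14 10 13 7 12 11
j stops at 7 (7), i stops at 4 (14); swap ⇒ 3 5 2 9 7 10 13 14 12 11
j stops at 5, i stops at 6; i≥j ⇒ return 5. data=3 5 2 9 7 10 13 14 12 11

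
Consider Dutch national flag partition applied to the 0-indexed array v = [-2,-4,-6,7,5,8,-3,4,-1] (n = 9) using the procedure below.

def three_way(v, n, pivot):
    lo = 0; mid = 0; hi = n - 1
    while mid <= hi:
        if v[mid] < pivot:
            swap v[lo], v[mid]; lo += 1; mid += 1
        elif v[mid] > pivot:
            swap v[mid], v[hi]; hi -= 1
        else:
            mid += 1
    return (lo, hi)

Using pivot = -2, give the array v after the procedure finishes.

[-4,-6,-3,-2,8,5,4,-1,7]

lo=0 mid=0 hi=8
-2=-2: mid=1
-4<-2: swap(0,1), lo=1 mid=2 ⇒ [-4,-2,-6,7,5,8,-3,4,-1]
-6<-2: swap(1,2), lo=2 mid=3 ⇒ [-4,-6,-2,7,5,8,-3,4,-1]
7>-2: swap(3,8), hi=7 ⇒ [-4,-6,-2,-1,5,8,-3,4,7]
-1>-2: swap(3,7), hi=6 ⇒ [-4,-6,-2,4,5,8,-3,-1,7]
4>-2: swap(3,6), hi=5 ⇒ [-4,-6,-2,-3,5,8,4,-1,7]
-3<-2: swap(2,3), lo=3 mid=4 ⇒ [-4,-6,-3,-2,5,8,4,-1,7]
5>-2: swap(4,5), hi=4 ⇒ [-4,-6,-3,-2,8,5,4,-1,7]
8>-2: swap(4,4), hi=3 ⇒ [-4,-6,-3,-2,8,5,4,-1,7]
done. lo=3 hi=3; v=[-4,-6,-3,-2,8,5,4,-1,7]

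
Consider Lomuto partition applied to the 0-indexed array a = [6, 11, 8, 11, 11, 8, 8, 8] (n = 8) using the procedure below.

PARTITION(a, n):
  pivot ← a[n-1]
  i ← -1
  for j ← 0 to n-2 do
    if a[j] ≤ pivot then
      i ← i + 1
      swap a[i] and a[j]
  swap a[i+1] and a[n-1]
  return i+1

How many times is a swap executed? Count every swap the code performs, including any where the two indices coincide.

pivot=8, i=-1
j=0: 6≤8, i=0, swap(0,0) ⇒ [6, 11, 8, 11, 11, 8, 8, 8]
j=1: 11>8, skip
j=2: 8≤8, i=1, swap(1,2) ⇒ [6, 8, 11, 11, 11, 8, 8, 8]
j=3: 11>8, skip
j=4: 11>8, skip
j=5: 8≤8, i=2, swap(2,5) ⇒ [6, 8, 8, 11, 11, 11, 8, 8]
j=6: 8≤8, i=3, swap(3,6) ⇒ [6, 8, 8, 8, 11, 11, 11, 8]
swap(4,7) ⇒ [6, 8, 8, 8, 8, 11, 11, 11]; return 4

5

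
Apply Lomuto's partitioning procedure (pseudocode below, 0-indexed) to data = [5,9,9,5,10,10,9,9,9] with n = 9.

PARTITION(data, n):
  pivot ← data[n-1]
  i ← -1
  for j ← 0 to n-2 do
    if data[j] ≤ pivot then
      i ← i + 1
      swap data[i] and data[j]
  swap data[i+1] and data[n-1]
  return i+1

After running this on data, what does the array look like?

pivot = data[8] = 9; i = -1
j=0: data[0]=5 ≤ 9 → i=0, swap data[0],data[0] (no change) → [5,9,9,5,10,10,9,9,9]
j=1: data[1]=9 ≤ 9 → i=1, swap data[1],data[1] (no change) → [5,9,9,5,10,10,9,9,9]
j=2: data[2]=9 ≤ 9 → i=2, swap data[2],data[2] (no change) → [5,9,9,5,10,10,9,9,9]
j=3: data[3]=5 ≤ 9 → i=3, swap data[3],data[3] (no change) → [5,9,9,5,10,10,9,9,9]
j=4: data[4]=10 > 9 → no swap
j=5: data[5]=10 > 9 → no swap
j=6: data[6]=9 ≤ 9 → i=4, swap data[4],data[6] → [5,9,9,5,9,10,10,9,9]
j=7: data[7]=9 ≤ 9 → i=5, swap data[5],data[7] → [5,9,9,5,9,9,10,10,9]
final swap data[6],data[8] → [5,9,9,5,9,9,9,10,10]; return 6

[5,9,9,5,9,9,9,10,10]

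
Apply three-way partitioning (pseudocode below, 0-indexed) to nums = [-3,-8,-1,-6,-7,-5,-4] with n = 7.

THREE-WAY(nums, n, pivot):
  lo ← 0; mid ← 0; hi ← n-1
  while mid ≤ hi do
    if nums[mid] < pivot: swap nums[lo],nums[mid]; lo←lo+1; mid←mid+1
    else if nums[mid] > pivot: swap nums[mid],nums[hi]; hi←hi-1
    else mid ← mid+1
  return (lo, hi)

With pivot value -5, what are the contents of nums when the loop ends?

pivot = -5; lo=0, mid=0, hi=6
nums[mid]=-3>-5: swap nums[0],nums[6]; hi=5 → [-4,-8,-1,-6,-7,-5,-3]
nums[mid]=-4>-5: swap nums[0],nums[5]; hi=4 → [-5,-8,-1,-6,-7,-4,-3]
nums[mid]=-5=-5: mid=1
nums[mid]=-8<-5: swap nums[0],nums[1]; lo=1,mid=2 → [-8,-5,-1,-6,-7,-4,-3]
nums[mid]=-1>-5: swap nums[2],nums[4]; hi=3 → [-8,-5,-7,-6,-1,-4,-3]
nums[mid]=-7<-5: swap nums[1],nums[2]; lo=2,mid=3 → [-8,-7,-5,-6,-1,-4,-3]
nums[mid]=-6<-5: swap nums[2],nums[3]; lo=3,mid=4 → [-8,-7,-6,-5,-1,-4,-3]
end: lo=3, hi=3; nums = [-8,-7,-6,-5,-1,-4,-3]

[-8,-7,-6,-5,-1,-4,-3]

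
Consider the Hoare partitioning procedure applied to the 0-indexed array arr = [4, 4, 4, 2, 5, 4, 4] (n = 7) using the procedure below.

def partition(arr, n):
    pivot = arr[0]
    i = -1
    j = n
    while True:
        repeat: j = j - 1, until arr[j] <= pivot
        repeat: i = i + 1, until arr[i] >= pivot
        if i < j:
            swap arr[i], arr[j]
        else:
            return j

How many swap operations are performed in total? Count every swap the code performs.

3

pivot=4
j stops at 6 (4), i stops at 0 (4); swap ⇒ [4, 4, 4, 2, 5, 4, 4]
j stops at 5 (4), i stops at 1 (4); swap ⇒ [4, 4, 4, 2, 5, 4, 4]
j stops at 3 (2), i stops at 2 (4); swap ⇒ [4, 4, 2, 4, 5, 4, 4]
j stops at 2, i stops at 3; i≥j ⇒ return 2. arr=[4, 4, 2, 4, 5, 4, 4]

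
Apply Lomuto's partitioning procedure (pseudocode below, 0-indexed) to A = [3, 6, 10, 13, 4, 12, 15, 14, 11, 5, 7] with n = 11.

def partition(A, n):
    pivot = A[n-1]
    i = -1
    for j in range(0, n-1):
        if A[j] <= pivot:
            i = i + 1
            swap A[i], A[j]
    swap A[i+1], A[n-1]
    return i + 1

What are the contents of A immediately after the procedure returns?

pivot = A[10] = 7; i = -1
j=0: A[0]=3 ≤ 7 → i=0, swap A[0],A[0] (no change) → [3, 6, 10, 13, 4, 12, 15, 14, 11, 5, 7]
j=1: A[1]=6 ≤ 7 → i=1, swap A[1],A[1] (no change) → [3, 6, 10, 13, 4, 12, 15, 14, 11, 5, 7]
j=2: A[2]=10 > 7 → no swap
j=3: A[3]=13 > 7 → no swap
j=4: A[4]=4 ≤ 7 → i=2, swap A[2],A[4] → [3, 6, 4, 13, 10, 12, 15, 14, 11, 5, 7]
j=5: A[5]=12 > 7 → no swap
j=6: A[6]=15 > 7 → no swap
j=7: A[7]=14 > 7 → no swap
j=8: A[8]=11 > 7 → no swap
j=9: A[9]=5 ≤ 7 → i=3, swap A[3],A[9] → [3, 6, 4, 5, 10, 12, 15, 14, 11, 13, 7]
final swap A[4],A[10] → [3, 6, 4, 5, 7, 12, 15, 14, 11, 13, 10]; return 4

[3, 6, 4, 5, 7, 12, 15, 14, 11, 13, 10]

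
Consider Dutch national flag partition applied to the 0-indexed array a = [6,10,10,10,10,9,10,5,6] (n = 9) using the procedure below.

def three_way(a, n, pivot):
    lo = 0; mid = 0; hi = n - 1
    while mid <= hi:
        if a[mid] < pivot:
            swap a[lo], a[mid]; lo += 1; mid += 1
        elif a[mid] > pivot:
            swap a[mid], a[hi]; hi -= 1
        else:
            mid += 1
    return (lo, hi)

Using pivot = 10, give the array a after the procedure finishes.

[6,9,5,6,10,10,10,10,10]

lo=0 mid=0 hi=8
6<10: swap(0,0), lo=1 mid=1 ⇒ [6,10,10,10,10,9,10,5,6]
10=10: mid=2
10=10: mid=3
10=10: mid=4
10=10: mid=5
9<10: swap(1,5), lo=2 mid=6 ⇒ [6,9,10,10,10,10,10,5,6]
10=10: mid=7
5<10: swap(2,7), lo=3 mid=8 ⇒ [6,9,5,10,10,10,10,10,6]
6<10: swap(3,8), lo=4 mid=9 ⇒ [6,9,5,6,10,10,10,10,10]
done. lo=4 hi=8; a=[6,9,5,6,10,10,10,10,10]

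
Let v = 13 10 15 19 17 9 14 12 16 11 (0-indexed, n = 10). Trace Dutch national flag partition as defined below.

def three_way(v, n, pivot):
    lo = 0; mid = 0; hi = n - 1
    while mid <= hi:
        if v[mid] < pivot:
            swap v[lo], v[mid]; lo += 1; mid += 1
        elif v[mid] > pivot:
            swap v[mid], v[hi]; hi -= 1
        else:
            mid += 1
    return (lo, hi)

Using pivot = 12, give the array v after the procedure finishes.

pivot = 12; lo=0, mid=0, hi=9
v[mid]=13>12: swap v[0],v[9]; hi=8 → 11 10 15 19 17 9 14 12 16 13
v[mid]=11<12: swap v[0],v[0]; lo=1,mid=1 → 11 10 15 19 17 9 14 12 16 13
v[mid]=10<12: swap v[1],v[1]; lo=2,mid=2 → 11 10 15 19 17 9 14 12 16 13
v[mid]=15>12: swap v[2],v[8]; hi=7 → 11 10 16 19 17 9 14 12 15 13
v[mid]=16>12: swap v[2],v[7]; hi=6 → 11 10 12 19 17 9 14 16 15 13
v[mid]=12=12: mid=3
v[mid]=19>12: swap v[3],v[6]; hi=5 → 11 10 12 14 17 9 19 16 15 13
v[mid]=14>12: swap v[3],v[5]; hi=4 → 11 10 12 9 17 14 19 16 15 13
v[mid]=9<12: swap v[2],v[3]; lo=3,mid=4 → 11 10 9 12 17 14 19 16 15 13
v[mid]=17>12: swap v[4],v[4]; hi=3 → 11 10 9 12 17 14 19 16 15 13
end: lo=3, hi=3; v = 11 10 9 12 17 14 19 16 15 13

11 10 9 12 17 14 19 16 15 13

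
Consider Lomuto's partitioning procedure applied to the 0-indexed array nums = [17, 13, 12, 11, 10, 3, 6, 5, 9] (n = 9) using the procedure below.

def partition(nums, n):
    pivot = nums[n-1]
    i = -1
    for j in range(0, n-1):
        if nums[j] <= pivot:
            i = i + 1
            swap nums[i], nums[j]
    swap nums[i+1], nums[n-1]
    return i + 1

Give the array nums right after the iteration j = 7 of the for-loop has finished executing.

pivot = nums[8] = 9; i = -1
j=0: nums[0]=17 > 9 → no swap
j=1: nums[1]=13 > 9 → no swap
j=2: nums[2]=12 > 9 → no swap
j=3: nums[3]=11 > 9 → no swap
j=4: nums[4]=10 > 9 → no swap
j=5: nums[5]=3 ≤ 9 → i=0, swap nums[0],nums[5] → [3, 13, 12, 11, 10, 17, 6, 5, 9]
j=6: nums[6]=6 ≤ 9 → i=1, swap nums[1],nums[6] → [3, 6, 12, 11, 10, 17, 13, 5, 9]
j=7: nums[7]=5 ≤ 9 → i=2, swap nums[2],nums[7] → [3, 6, 5, 11, 10, 17, 13, 12, 9]
(after j=7) nums = [3, 6, 5, 11, 10, 17, 13, 12, 9]

[3, 6, 5, 11, 10, 17, 13, 12, 9]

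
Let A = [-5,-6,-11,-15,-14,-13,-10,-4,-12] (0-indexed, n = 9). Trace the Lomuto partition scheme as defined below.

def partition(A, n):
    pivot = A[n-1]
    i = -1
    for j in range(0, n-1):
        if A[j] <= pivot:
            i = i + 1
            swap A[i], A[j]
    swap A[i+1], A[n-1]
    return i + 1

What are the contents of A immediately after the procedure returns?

[-15,-14,-13,-12,-6,-11,-10,-4,-5]

pivot=-12, i=-1
j=0: -5>-12, skip
j=1: -6>-12, skip
j=2: -11>-12, skip
j=3: -15≤-12, i=0, swap(0,3) ⇒ [-15,-6,-11,-5,-14,-13,-10,-4,-12]
j=4: -14≤-12, i=1, swap(1,4) ⇒ [-15,-14,-11,-5,-6,-13,-10,-4,-12]
j=5: -13≤-12, i=2, swap(2,5) ⇒ [-15,-14,-13,-5,-6,-11,-10,-4,-12]
j=6: -10>-12, skip
j=7: -4>-12, skip
swap(3,8) ⇒ [-15,-14,-13,-12,-6,-11,-10,-4,-5]; return 3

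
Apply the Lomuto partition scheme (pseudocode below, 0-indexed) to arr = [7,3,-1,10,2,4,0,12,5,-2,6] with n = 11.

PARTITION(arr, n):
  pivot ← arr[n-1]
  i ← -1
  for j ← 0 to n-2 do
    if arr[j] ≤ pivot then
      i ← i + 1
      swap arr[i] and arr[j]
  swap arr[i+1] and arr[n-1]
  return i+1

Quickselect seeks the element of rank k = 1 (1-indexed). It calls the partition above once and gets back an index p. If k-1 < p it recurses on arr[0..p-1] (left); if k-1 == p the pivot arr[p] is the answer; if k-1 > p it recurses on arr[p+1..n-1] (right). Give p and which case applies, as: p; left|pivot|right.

7; left

pivot = arr[10] = 6; i = -1
j=0: arr[0]=7 > 6 → no swap
j=1: arr[1]=3 ≤ 6 → i=0, swap arr[0],arr[1] → [3,7,-1,10,2,4,0,12,5,-2,6]
j=2: arr[2]=-1 ≤ 6 → i=1, swap arr[1],arr[2] → [3,-1,7,10,2,4,0,12,5,-2,6]
j=3: arr[3]=10 > 6 → no swap
j=4: arr[4]=2 ≤ 6 → i=2, swap arr[2],arr[4] → [3,-1,2,10,7,4,0,12,5,-2,6]
j=5: arr[5]=4 ≤ 6 → i=3, swap arr[3],arr[5] → [3,-1,2,4,7,10,0,12,5,-2,6]
j=6: arr[6]=0 ≤ 6 → i=4, swap arr[4],arr[6] → [3,-1,2,4,0,10,7,12,5,-2,6]
j=7: arr[7]=12 > 6 → no swap
j=8: arr[8]=5 ≤ 6 → i=5, swap arr[5],arr[8] → [3,-1,2,4,0,5,7,12,10,-2,6]
j=9: arr[9]=-2 ≤ 6 → i=6, swap arr[6],arr[9] → [3,-1,2,4,0,5,-2,12,10,7,6]
final swap arr[7],arr[10] → [3,-1,2,4,0,5,-2,6,10,7,12]; return 7
p = 7; k-1 = 0 < 7 ⇒ left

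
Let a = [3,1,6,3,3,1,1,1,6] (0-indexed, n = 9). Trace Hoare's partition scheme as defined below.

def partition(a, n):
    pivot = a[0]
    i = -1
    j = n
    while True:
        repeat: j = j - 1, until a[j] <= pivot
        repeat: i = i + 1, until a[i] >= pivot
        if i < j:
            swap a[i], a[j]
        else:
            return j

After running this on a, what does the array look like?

[1,1,1,1,3,3,6,3,6]

pivot = a[0] = 3; i = -1, j = 9
j→7 (a[7]=1≤3), i→0 (a[0]=3≥3); i<j, swap → [1,1,6,3,3,1,1,3,6]
j→6 (a[6]=1≤3), i→2 (a[2]=6≥3); i<j, swap → [1,1,1,3,3,1,6,3,6]
j→5 (a[5]=1≤3), i→3 (a[3]=3≥3); i<j, swap → [1,1,1,1,3,3,6,3,6]
j→4, i→4; i≥j, return j=4. a = [1,1,1,1,3,3,6,3,6]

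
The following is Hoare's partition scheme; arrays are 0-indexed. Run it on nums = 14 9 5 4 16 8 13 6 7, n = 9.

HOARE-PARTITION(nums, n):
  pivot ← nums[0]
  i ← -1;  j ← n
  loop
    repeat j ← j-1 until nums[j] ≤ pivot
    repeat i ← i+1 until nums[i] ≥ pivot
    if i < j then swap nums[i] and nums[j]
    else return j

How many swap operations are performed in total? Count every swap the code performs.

pivot=14
j stops at 8 (7), i stops at 0 (14); swap ⇒ 7 9 5 4 16 8 13 6 14
j stops at 7 (6), i stops at 4 (16); swap ⇒ 7 9 5 4 6 8 13 16 14
j stops at 6, i stops at 7; i≥j ⇒ return 6. nums=7 9 5 4 6 8 13 16 14

2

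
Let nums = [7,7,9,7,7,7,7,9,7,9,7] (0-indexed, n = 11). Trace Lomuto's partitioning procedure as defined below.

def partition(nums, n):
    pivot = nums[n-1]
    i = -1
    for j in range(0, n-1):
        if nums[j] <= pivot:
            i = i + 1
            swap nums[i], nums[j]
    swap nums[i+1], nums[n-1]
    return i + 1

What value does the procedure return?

pivot = nums[10] = 7; i = -1
j=0: nums[0]=7 ≤ 7 → i=0, swap nums[0],nums[0] (no change) → [7,7,9,7,7,7,7,9,7,9,7]
j=1: nums[1]=7 ≤ 7 → i=1, swap nums[1],nums[1] (no change) → [7,7,9,7,7,7,7,9,7,9,7]
j=2: nums[2]=9 > 7 → no swap
j=3: nums[3]=7 ≤ 7 → i=2, swap nums[2],nums[3] → [7,7,7,9,7,7,7,9,7,9,7]
j=4: nums[4]=7 ≤ 7 → i=3, swap nums[3],nums[4] → [7,7,7,7,9,7,7,9,7,9,7]
j=5: nums[5]=7 ≤ 7 → i=4, swap nums[4],nums[5] → [7,7,7,7,7,9,7,9,7,9,7]
j=6: nums[6]=7 ≤ 7 → i=5, swap nums[5],nums[6] → [7,7,7,7,7,7,9,9,7,9,7]
j=7: nums[7]=9 > 7 → no swap
j=8: nums[8]=7 ≤ 7 → i=6, swap nums[6],nums[8] → [7,7,7,7,7,7,7,9,9,9,7]
j=9: nums[9]=9 > 7 → no swap
final swap nums[7],nums[10] → [7,7,7,7,7,7,7,7,9,9,9]; return 7

7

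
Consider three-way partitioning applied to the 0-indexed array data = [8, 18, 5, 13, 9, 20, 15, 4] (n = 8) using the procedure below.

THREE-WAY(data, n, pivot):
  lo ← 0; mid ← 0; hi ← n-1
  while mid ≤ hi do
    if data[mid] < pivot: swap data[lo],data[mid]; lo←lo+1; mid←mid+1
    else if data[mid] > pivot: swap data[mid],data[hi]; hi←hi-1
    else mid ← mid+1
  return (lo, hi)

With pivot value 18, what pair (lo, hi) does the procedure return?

pivot = 18; lo=0, mid=0, hi=7
data[mid]=8<18: swap data[0],data[0]; lo=1,mid=1 → [8, 18, 5, 13, 9, 20, 15, 4]
data[mid]=18=18: mid=2
data[mid]=5<18: swap data[1],data[2]; lo=2,mid=3 → [8, 5, 18, 13, 9, 20, 15, 4]
data[mid]=13<18: swap data[2],data[3]; lo=3,mid=4 → [8, 5, 13, 18, 9, 20, 15, 4]
data[mid]=9<18: swap data[3],data[4]; lo=4,mid=5 → [8, 5, 13, 9, 18, 20, 15, 4]
data[mid]=20>18: swap data[5],data[7]; hi=6 → [8, 5, 13, 9, 18, 4, 15, 20]
data[mid]=4<18: swap data[4],data[5]; lo=5,mid=6 → [8, 5, 13, 9, 4, 18, 15, 20]
data[mid]=15<18: swap data[5],data[6]; lo=6,mid=7 → [8, 5, 13, 9, 4, 15, 18, 20]
end: lo=6, hi=6; data = [8, 5, 13, 9, 4, 15, 18, 20]

(6, 6)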